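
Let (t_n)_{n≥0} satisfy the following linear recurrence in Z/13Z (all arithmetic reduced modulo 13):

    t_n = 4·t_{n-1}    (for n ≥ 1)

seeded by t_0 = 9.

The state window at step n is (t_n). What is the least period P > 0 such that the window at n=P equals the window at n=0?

6

n=0: window = (9)
n=1: window = (10)
n=2: window = (1)
n=3: window = (4)
n=4: window = (3)
n=5: window = (12)
n=6: window = (9)
window at n=6 equals window at n=0 → period = 6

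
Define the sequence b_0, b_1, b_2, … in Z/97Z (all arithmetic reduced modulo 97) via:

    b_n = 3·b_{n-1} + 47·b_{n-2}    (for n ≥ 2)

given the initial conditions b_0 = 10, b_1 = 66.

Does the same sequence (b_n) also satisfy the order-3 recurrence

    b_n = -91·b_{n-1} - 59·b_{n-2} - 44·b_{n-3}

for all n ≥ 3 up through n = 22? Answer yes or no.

yes

Terms b_0..b_22: 10, 66, 86, 62, 57, 78, 3, 86, 11, 1, 35, 55, 64, 61, 87, 24, 87, 31, 11, 35, 40, 19, 94
n=3: candidate gives 62, actual b_3 = 62 ✓
n=4: candidate gives 57, actual b_4 = 57 ✓
n=5: candidate gives 78, actual b_5 = 78 ✓
n=6: candidate gives 3, actual b_6 = 3 ✓
n=7: candidate gives 86, actual b_7 = 86 ✓
n=8: candidate gives 11, actual b_8 = 11 ✓
n=9: candidate gives 1, actual b_9 = 1 ✓
n=10: candidate gives 35, actual b_10 = 35 ✓
n=11: candidate gives 55, actual b_11 = 55 ✓
n=12: candidate gives 64, actual b_12 = 64 ✓
n=13: candidate gives 61, actual b_13 = 61 ✓
n=14: candidate gives 87, actual b_14 = 87 ✓
n=15: candidate gives 24, actual b_15 = 24 ✓
n=16: candidate gives 87, actual b_16 = 87 ✓
n=17: candidate gives 31, actual b_17 = 31 ✓
n=18: candidate gives 11, actual b_18 = 11 ✓
n=19: candidate gives 35, actual b_19 = 35 ✓
n=20: candidate gives 40, actual b_20 = 40 ✓
n=21: candidate gives 19, actual b_21 = 19 ✓
n=22: candidate gives 94, actual b_22 = 94 ✓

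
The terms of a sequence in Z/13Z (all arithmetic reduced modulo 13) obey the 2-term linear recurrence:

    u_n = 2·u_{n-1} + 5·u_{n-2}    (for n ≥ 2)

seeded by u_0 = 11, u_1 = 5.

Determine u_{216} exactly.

3

u_2 = 2·5 + 5·11 = 0
u_3 = 2·0 + 5·5 = 12
u_4 = 2·12 + 5·0 = 11
u_5 = 2·11 + 5·12 = 4
u_6 = 2·4 + 5·11 = 11
u_7 = 2·11 + 5·4 = 3
u_8 = 2·3 + 5·11 = 9
u_9 = 2·9 + 5·3 = 7
u_10 = 2·7 + 5·9 = 7
u_11 = 2·7 + 5·7 = 10
u_12 = 2·10 + 5·7 = 3
u_13 = 2·3 + 5·10 = 4
u_14 = 2·4 + 5·3 = 10
u_15 = 2·10 + 5·4 = 1
u_16 = 2·1 + 5·10 = 0
u_17 = 2·0 + 5·1 = 5
u_18 = 2·5 + 5·0 = 10
u_19 = 2·10 + 5·5 = 6
u_20 = 2·6 + 5·10 = 10
u_21 = 2·10 + 5·6 = 11
u_22 = 2·11 + 5·10 = 7
u_23 = 2·7 + 5·11 = 4
u_24 = 2·4 + 5·7 = 4
u_25 = 2·4 + 5·4 = 2
u_26 = 2·2 + 5·4 = 11
u_27 = 2·11 + 5·2 = 6
u_28 = 2·6 + 5·11 = 2
u_29 = 2·2 + 5·6 = 8
u_30 = 2·8 + 5·2 = 0
u_31 = 2·0 + 5·8 = 1
u_32 = 2·1 + 5·0 = 2
u_33 = 2·2 + 5·1 = 9
u_34 = 2·9 + 5·2 = 2
u_35 = 2·2 + 5·9 = 10
u_36 = 2·10 + 5·2 = 4
u_37 = 2·4 + 5·10 = 6
u_38 = 2·6 + 5·4 = 6
u_39 = 2·6 + 5·6 = 3
u_40 = 2·3 + 5·6 = 10
u_41 = 2·10 + 5·3 = 9
u_42 = 2·9 + 5·10 = 3
u_43 = 2·3 + 5·9 = 12
u_44 = 2·12 + 5·3 = 0
u_45 = 2·0 + 5·12 = 8
u_46 = 2·8 + 5·0 = 3
u_47 = 2·3 + 5·8 = 7
u_48 = 2·7 + 5·3 = 3
u_49 = 2·3 + 5·7 = 2
u_50 = 2·2 + 5·3 = 6
u_51 = 2·6 + 5·2 = 9
u_52 = 2·9 + 5·6 = 9
u_53 = 2·9 + 5·9 = 11
u_54 = 2·11 + 5·9 = 2
u_55 = 2·2 + 5·11 = 7
u_56 = 2·7 + 5·2 = 11
u_57 = 2·11 + 5·7 = 5
(u_56, u_57) = (11, 5) = (u_0, u_1), so the sequence has period 56.
216 ≡ 48 (mod 56), hence u_216 = u_48 = 3.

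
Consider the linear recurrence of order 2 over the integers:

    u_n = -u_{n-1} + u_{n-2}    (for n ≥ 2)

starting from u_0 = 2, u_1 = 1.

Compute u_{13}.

-55

u_2 = -1·1 + 1·2 = 1
u_3 = -1·1 + 1·1 = 0
u_4 = -1·0 + 1·1 = 1
u_5 = -1·1 + 1·0 = -1
u_6 = -1·-1 + 1·1 = 2
u_7 = -1·2 + 1·-1 = -3
u_8 = -1·-3 + 1·2 = 5
u_9 = -1·5 + 1·-3 = -8
u_10 = -1·-8 + 1·5 = 13
u_11 = -1·13 + 1·-8 = -21
u_12 = -1·-21 + 1·13 = 34
u_13 = -1·34 + 1·-21 = -55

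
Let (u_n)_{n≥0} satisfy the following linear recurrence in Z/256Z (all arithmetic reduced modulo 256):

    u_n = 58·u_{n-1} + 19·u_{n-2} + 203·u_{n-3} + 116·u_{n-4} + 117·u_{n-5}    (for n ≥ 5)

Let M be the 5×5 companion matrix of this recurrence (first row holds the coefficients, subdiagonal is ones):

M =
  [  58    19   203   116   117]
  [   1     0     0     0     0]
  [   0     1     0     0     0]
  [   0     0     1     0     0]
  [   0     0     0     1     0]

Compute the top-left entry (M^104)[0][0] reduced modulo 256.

184

(M^104)[0][0] is the top entry after applying M 104 times to the unit state (1, 0, 0, 0, 0). Equivalently it is h_{108} for the auxiliary sequence (h_n) obeying the same recurrence with h_4 = 1 and h_i = 0 for 0 ≤ i < 4:
h_5 = 58·1 + 19·0 + 203·0 + 116·0 + 117·0 = 58
h_6 = 58·58 + 19·1 + 203·0 + 116·0 + 117·0 = 55
h_7 = 58·55 + 19·58 + 203·1 + 116·0 + 117·0 = 143
h_8 = 58·143 + 19·55 + 203·58 + 116·1 + 117·0 = 237
h_9 = 58·237 + 19·143 + 203·55 + 116·58 + 117·1 = 169
h_10 = 58·169 + 19·237 + 203·143 + 116·55 + 117·58 = 180
Continuing the recurrence:
  h_11 = 49;  h_12 = 56;  h_13 = 244;  h_14 = 24;  h_15 = 108;  h_16 = 129
  h_17 = 110;  h_18 = 135;  h_19 = 243;  h_20 = 29;  h_21 = 117;  h_22 = 204
  h_23 = 181;  h_24 = 32;  h_25 = 184;  h_26 = 128;  h_27 = 72;  h_28 = 241
  h_29 = 114;  h_30 = 231;  h_31 = 7;  h_32 = 61;  h_33 = 81;  h_34 = 52
  h_35 = 233;  h_36 = 184;  h_37 = 204;  h_38 = 56;  h_39 = 20;  h_40 = 81
  h_41 = 198;  h_42 = 87;  h_43 = 75;  h_44 = 77;  h_45 = 189;  h_46 = 236
  h_47 = 77;  h_48 = 0;  h_49 = 176;  h_50 = 64;  h_51 = 80;  h_52 = 161
  h_53 = 234;  h_54 = 215;  h_55 = 63;  h_56 = 77;  h_57 = 57;  h_58 = 244
  h_59 = 97;  h_60 = 248;  h_61 = 228;  h_62 = 152;  h_63 = 124;  h_64 = 225
  h_65 = 94;  h_66 = 103;  h_67 = 99;  h_68 = 61;  h_69 = 69;  h_70 = 76
  h_71 = 165;  h_72 = 160;  h_73 = 232;  h_74 = 64;  h_75 = 24;  h_76 = 17
  h_77 = 162;  h_78 = 7;  h_79 = 55;  h_80 = 29;  h_81 = 97;  h_82 = 244
  h_83 = 153;  h_84 = 248;  h_85 = 60;  h_86 = 56;  h_87 = 164;  h_88 = 49
  h_89 = 54;  h_90 = 183;  h_91 = 59;  h_92 = 237;  h_93 = 13;  h_94 = 236
  h_95 = 189;  h_96 = 0;  h_97 = 96;  h_98 = 128;  h_99 = 160;  h_100 = 65
  h_101 = 154;  h_102 = 119;  h_103 = 239;  h_104 = 173;  h_105 = 201;  h_106 = 52
h_107 = 58·52 + 19·201 + 203·173 + 116·239 + 117·119 = 145
h_108 = 58·145 + 19·52 + 203·201 + 116·173 + 117·239 = 184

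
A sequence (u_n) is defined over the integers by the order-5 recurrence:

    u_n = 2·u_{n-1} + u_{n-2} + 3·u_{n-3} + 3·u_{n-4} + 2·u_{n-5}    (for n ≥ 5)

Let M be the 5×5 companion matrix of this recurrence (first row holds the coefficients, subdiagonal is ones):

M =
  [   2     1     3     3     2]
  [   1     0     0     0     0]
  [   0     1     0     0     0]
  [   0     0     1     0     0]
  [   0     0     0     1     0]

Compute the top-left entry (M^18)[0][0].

(M^18)[0][0] is the top entry after applying M 18 times to the unit state (1, 0, 0, 0, 0). Equivalently it is h_{22} for the auxiliary sequence (h_n) obeying the same recurrence with h_4 = 1 and h_i = 0 for 0 ≤ i < 4:
h_5 = 2·1 + 1·0 + 3·0 + 3·0 + 2·0 = 2
h_6 = 2·2 + 1·1 + 3·0 + 3·0 + 2·0 = 5
h_7 = 2·5 + 1·2 + 3·1 + 3·0 + 2·0 = 15
h_8 = 2·15 + 1·5 + 3·2 + 3·1 + 2·0 = 44
h_9 = 2·44 + 1·15 + 3·5 + 3·2 + 2·1 = 126
h_10 = 2·126 + 1·44 + 3·15 + 3·5 + 2·2 = 360
h_11 = 2·360 + 1·126 + 3·44 + 3·15 + 2·5 = 1033
h_12 = 2·1033 + 1·360 + 3·126 + 3·44 + 2·15 = 2966
h_13 = 2·2966 + 1·1033 + 3·360 + 3·126 + 2·44 = 8511
h_14 = 2·8511 + 1·2966 + 3·1033 + 3·360 + 2·126 = 24419
h_15 = 2·24419 + 1·8511 + 3·2966 + 3·1033 + 2·360 = 70066
h_16 = 2·70066 + 1·24419 + 3·8511 + 3·2966 + 2·1033 = 201048
h_17 = 2·201048 + 1·70066 + 3·24419 + 3·8511 + 2·2966 = 576884
h_18 = 2·576884 + 1·201048 + 3·70066 + 3·24419 + 2·8511 = 1655293
h_19 = 2·1655293 + 1·576884 + 3·201048 + 3·70066 + 2·24419 = 4749650
h_20 = 2·4749650 + 1·1655293 + 3·576884 + 3·201048 + 2·70066 = 13628521
h_21 = 2·13628521 + 1·4749650 + 3·1655293 + 3·576884 + 2·201048 = 39105319
h_22 = 2·39105319 + 1·13628521 + 3·4749650 + 3·1655293 + 2·576884 = 112207756

112207756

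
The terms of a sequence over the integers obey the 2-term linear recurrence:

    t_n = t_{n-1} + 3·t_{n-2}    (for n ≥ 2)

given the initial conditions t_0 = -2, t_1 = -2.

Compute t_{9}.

-2318

t_2 = 1·-2 + 3·-2 = -8
t_3 = 1·-8 + 3·-2 = -14
t_4 = 1·-14 + 3·-8 = -38
t_5 = 1·-38 + 3·-14 = -80
t_6 = 1·-80 + 3·-38 = -194
t_7 = 1·-194 + 3·-80 = -434
t_8 = 1·-434 + 3·-194 = -1016
t_9 = 1·-1016 + 3·-434 = -2318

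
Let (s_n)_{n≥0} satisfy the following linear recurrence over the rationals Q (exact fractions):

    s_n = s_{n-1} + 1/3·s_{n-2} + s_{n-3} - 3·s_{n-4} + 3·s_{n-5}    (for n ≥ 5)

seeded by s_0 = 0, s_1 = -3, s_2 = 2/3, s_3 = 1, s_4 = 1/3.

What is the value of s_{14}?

12106/729

s_5 = 1·1/3 + 1/3·1 + 1·2/3 + -3·-3 + 3·0 = 31/3
s_6 = 1·31/3 + 1/3·1/3 + 1·1 + -3·2/3 + 3·-3 = 4/9
s_7 = 1·4/9 + 1/3·31/3 + 1·1/3 + -3·1 + 3·2/3 = 29/9
s_8 = 1·29/9 + 1/3·4/9 + 1·31/3 + -3·1/3 + 3·1 = 424/27
s_9 = 1·424/27 + 1/3·29/9 + 1·4/9 + -3·31/3 + 3·1/3 = -115/9
s_10 = 1·-115/9 + 1/3·424/27 + 1·29/9 + -3·4/9 + 3·31/3 = 2053/81
s_11 = 1·2053/81 + 1/3·-115/9 + 1·424/27 + -3·29/9 + 3·4/9 = 2305/81
s_12 = 1·2305/81 + 1/3·2053/81 + 1·-115/9 + -3·424/27 + 3·29/9 = -3236/243
s_13 = 1·-3236/243 + 1/3·2305/81 + 1·2053/81 + -3·-115/9 + 3·424/27 = 25991/243
s_14 = 1·25991/243 + 1/3·-3236/243 + 1·2305/81 + -3·2053/81 + 3·-115/9 = 12106/729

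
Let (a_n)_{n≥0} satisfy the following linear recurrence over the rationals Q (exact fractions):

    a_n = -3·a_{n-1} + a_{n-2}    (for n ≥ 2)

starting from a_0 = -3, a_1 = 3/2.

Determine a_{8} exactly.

-18915/2

a_2 = -3·3/2 + 1·-3 = -15/2
a_3 = -3·-15/2 + 1·3/2 = 24
a_4 = -3·24 + 1·-15/2 = -159/2
a_5 = -3·-159/2 + 1·24 = 525/2
a_6 = -3·525/2 + 1·-159/2 = -867
a_7 = -3·-867 + 1·525/2 = 5727/2
a_8 = -3·5727/2 + 1·-867 = -18915/2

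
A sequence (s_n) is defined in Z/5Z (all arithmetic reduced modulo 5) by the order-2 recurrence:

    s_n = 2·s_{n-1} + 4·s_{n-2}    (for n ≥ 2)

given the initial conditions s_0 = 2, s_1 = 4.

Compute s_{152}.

s_2 = 2·4 + 4·2 = 1
s_3 = 2·1 + 4·4 = 3
s_4 = 2·3 + 4·1 = 0
s_5 = 2·0 + 4·3 = 2
s_6 = 2·2 + 4·0 = 4
(s_5, s_6) = (2, 4) = (s_0, s_1), so the sequence has period 5.
152 ≡ 2 (mod 5), hence s_152 = s_2 = 1.

1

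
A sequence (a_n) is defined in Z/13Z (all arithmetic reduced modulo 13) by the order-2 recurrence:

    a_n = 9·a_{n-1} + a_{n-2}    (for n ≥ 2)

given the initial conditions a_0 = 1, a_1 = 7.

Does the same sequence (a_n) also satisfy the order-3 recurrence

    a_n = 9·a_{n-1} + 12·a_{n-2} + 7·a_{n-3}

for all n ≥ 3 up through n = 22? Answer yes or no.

no

Terms a_0..a_22: 1, 7, 12, 11, 7, 9, 10, 8, 4, 5, 10, 4, 7, 2, 12, 6, 1, 2, 6, 4, 3, 5, 9
n=3: candidate gives 4, actual a_3 = 11 ✗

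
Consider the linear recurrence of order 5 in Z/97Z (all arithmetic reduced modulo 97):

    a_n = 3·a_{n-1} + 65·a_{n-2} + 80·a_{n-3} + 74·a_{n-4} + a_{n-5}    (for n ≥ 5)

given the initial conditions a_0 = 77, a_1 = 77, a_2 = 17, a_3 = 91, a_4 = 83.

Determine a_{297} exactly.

69

a_5 = 3·83 + 65·91 + 80·17 + 74·77 + 1·77 = 10
a_6 = 3·10 + 65·83 + 80·91 + 74·17 + 1·77 = 72
a_7 = 3·72 + 65·10 + 80·83 + 74·91 + 1·17 = 95
a_8 = 3·95 + 65·72 + 80·10 + 74·83 + 1·91 = 67
a_9 = 3·67 + 65·95 + 80·72 + 74·10 + 1·83 = 58
a_10 = 3·58 + 65·67 + 80·95 + 74·72 + 1·10 = 7
Continuing the recurrence:
  a_11 = 54;  a_12 = 28;  a_13 = 74;  a_14 = 51;  a_15 = 51;  a_16 = 68
  a_17 = 8;  a_18 = 53;  a_19 = 50;  a_20 = 6;  a_21 = 20;  a_22 = 38
  a_23 = 21;  a_24 = 68;  a_25 = 81;  a_26 = 57;  a_27 = 52;  a_28 = 68
  a_29 = 44;  a_30 = 13;  a_31 = 22;  a_32 = 9;  a_33 = 1;  a_34 = 56
  a_35 = 72;  a_36 = 65;  a_37 = 29;  a_38 = 55;  a_39 = 24;  a_40 = 82
  a_41 = 75;  a_42 = 31;  a_43 = 70;  a_44 = 58;  a_45 = 32;  a_46 = 1
  a_47 = 3;  a_48 = 12;  a_49 = 21;  a_50 = 25;  a_51 = 4;  a_52 = 37
  a_53 = 57;  a_54 = 14;  a_55 = 44;  a_56 = 2;  a_57 = 93;  a_58 = 75
  a_59 = 0;  a_60 = 91;  a_61 = 62;  a_62 = 7;  a_63 = 57;  a_64 = 1
  a_65 = 23;  a_66 = 36;  a_67 = 88;  a_68 = 16;  a_69 = 69;  a_70 = 13
  a_71 = 33;  a_72 = 73;  a_73 = 87;  a_74 = 44;  a_75 = 17;  a_76 = 77
  a_77 = 18;  a_78 = 62;  a_79 = 88;  a_80 = 3;  a_81 = 70;  a_82 = 23
  a_83 = 84;  a_84 = 91;  a_85 = 49;  a_86 = 4;  a_87 = 32;  a_88 = 36
  a_89 = 17;  a_90 = 58;  a_91 = 32;  a_92 = 65;  a_93 = 61;  a_94 = 25
  a_95 = 26;  a_96 = 76;  a_97 = 58;  a_98 = 84;  a_99 = 23;  a_100 = 8
  a_101 = 94;  a_102 = 89;  a_103 = 73;  a_104 = 74;  a_105 = 39;  a_106 = 84
  a_107 = 36;  a_108 = 75;  a_109 = 23;  a_110 = 14;  a_111 = 3;  a_112 = 3
  a_113 = 94;  a_114 = 30;  a_115 = 80;  a_116 = 41;  a_117 = 35;  a_118 = 38
  a_119 = 76;  a_120 = 76;  a_121 = 72;  a_122 = 18;  a_123 = 83;  a_124 = 75
  a_125 = 48;  a_126 = 65;  a_127 = 52;  a_128 = 80;  a_129 = 31;  a_130 = 52
  a_131 = 68;  a_132 = 8;  a_133 = 17;  a_134 = 93;  a_135 = 27;  a_136 = 95
  a_137 = 76;  a_138 = 39;  a_139 = 4;  a_140 = 67;  a_141 = 85;  a_142 = 35
  a_143 = 73;  a_144 = 94;  a_145 = 22;  a_146 = 44;  a_147 = 66;  a_148 = 13
  a_149 = 65;  a_150 = 92;  a_151 = 90;  a_152 = 62;  a_153 = 80;  a_154 = 10
  a_155 = 64;  a_156 = 86;  a_157 = 45;  a_158 = 25;  a_159 = 76;  a_160 = 47
  a_161 = 21;  a_162 = 35;  a_163 = 15;  a_164 = 85;  a_165 = 5;  a_166 = 39
  a_167 = 45;  a_168 = 63;  a_169 = 93;  a_170 = 1;  a_171 = 4;  a_172 = 2
  a_173 = 16;  a_174 = 83;  a_175 = 0;  a_176 = 37;  a_177 = 80;  a_178 = 73
  a_179 = 23;  a_180 = 81;  a_181 = 52;  a_182 = 36;  a_183 = 6;  a_184 = 22
  a_185 = 87;  a_186 = 37;  a_187 = 52;  a_188 = 0;  a_189 = 93;  a_190 = 86
  a_191 = 3;  a_192 = 93;  a_193 = 74;  a_194 = 63;  a_195 = 40;  a_196 = 45
  a_197 = 55;  a_198 = 65;  a_199 = 14;  a_200 = 9;  a_201 = 67;  a_202 = 78
  a_203 = 8;  a_204 = 76;  a_205 = 24;  a_206 = 45;  a_207 = 6;  a_208 = 19
  a_209 = 79;  a_210 = 68;  a_211 = 73;  a_212 = 52;  a_213 = 7;  a_214 = 93
  a_215 = 82;  a_216 = 5;  a_217 = 66;  a_218 = 4;  a_219 = 96;  a_220 = 72
  a_221 = 25;  a_222 = 90;  a_223 = 19;  a_224 = 42;  a_225 = 7;  a_226 = 92
  a_227 = 58;  a_228 = 44;  a_229 = 85;  a_230 = 20;  a_231 = 6;  a_232 = 83
  a_233 = 37;  a_234 = 82;  a_235 = 55;  a_236 = 53;  a_237 = 20;  a_238 = 42
  a_239 = 21;  a_240 = 28;  a_241 = 37;  a_242 = 46;  a_243 = 74;  a_244 = 20
  a_245 = 64;  a_246 = 86;  a_247 = 94;  a_248 = 33;  a_249 = 94;  a_250 = 79
  a_251 = 24;  a_252 = 34;  a_253 = 33;  a_254 = 81;  a_255 = 76;  a_256 = 3
  a_257 = 34;  a_258 = 85;  a_259 = 68;  a_260 = 17;  a_261 = 16;  a_262 = 16
  a_263 = 96;  a_264 = 54;  a_265 = 56;  a_266 = 45;  a_267 = 83;  a_268 = 9
  a_269 = 28;  a_270 = 25;  a_271 = 72;  a_272 = 77;  a_273 = 68;  a_274 = 43
  a_275 = 57;  a_276 = 14;  a_277 = 74;  a_278 = 18;  a_279 = 60;  a_280 = 21
  a_281 = 29;  a_282 = 92;  a_283 = 54;  a_284 = 85;  a_285 = 3;  a_286 = 7
  a_287 = 46;  a_288 = 96;  a_289 = 71;  a_290 = 81;  a_291 = 41;  a_292 = 79
  a_293 = 85;  a_294 = 88;  a_295 = 92
a_296 = 3·92 + 65·88 + 80·85 + 74·79 + 1·41 = 59
a_297 = 3·59 + 65·92 + 80·88 + 74·85 + 1·79 = 69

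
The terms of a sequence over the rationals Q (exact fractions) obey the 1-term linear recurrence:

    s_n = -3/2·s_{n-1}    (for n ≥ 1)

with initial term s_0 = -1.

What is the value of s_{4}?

-81/16

s_1 = -3/2·-1 = 3/2
s_2 = -3/2·3/2 = -9/4
s_3 = -3/2·-9/4 = 27/8
s_4 = -3/2·27/8 = -81/16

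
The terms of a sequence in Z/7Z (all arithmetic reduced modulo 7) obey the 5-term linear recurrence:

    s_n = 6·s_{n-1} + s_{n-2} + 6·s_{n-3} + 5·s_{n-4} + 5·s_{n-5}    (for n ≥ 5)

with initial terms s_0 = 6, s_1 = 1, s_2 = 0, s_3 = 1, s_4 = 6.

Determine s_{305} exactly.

3

s_5 = 6·6 + 1·1 + 6·0 + 5·1 + 5·6 = 2
s_6 = 6·2 + 1·6 + 6·1 + 5·0 + 5·1 = 1
s_7 = 6·1 + 1·2 + 6·6 + 5·1 + 5·0 = 0
s_8 = 6·0 + 1·1 + 6·2 + 5·6 + 5·1 = 6
s_9 = 6·6 + 1·0 + 6·1 + 5·2 + 5·6 = 5
s_10 = 6·5 + 1·6 + 6·0 + 5·1 + 5·2 = 2
Continuing the recurrence:
  s_11 = 2;  s_12 = 4;  s_13 = 2;  s_14 = 0;  s_15 = 4;  s_16 = 3
  s_17 = 3;  s_18 = 6;  s_19 = 0;  s_20 = 3;  s_21 = 0;  s_22 = 6
  s_23 = 0;  s_24 = 0;  s_25 = 2;  s_26 = 0;  s_27 = 4;  s_28 = 1
  s_29 = 6;  s_30 = 1;  s_31 = 3;  s_32 = 3;  s_33 = 6;  s_34 = 1
  s_35 = 1;  s_36 = 3;  s_37 = 0;  s_38 = 2;  s_39 = 5;  s_40 = 3
  s_41 = 1;  s_42 = 0;  s_43 = 5;  s_44 = 6;  s_45 = 5;  s_46 = 1
  s_47 = 2;  s_48 = 0;  s_49 = 0;  s_50 = 0;  s_51 = 1;  s_52 = 2
  s_53 = 6;  s_54 = 2;  s_55 = 0;  s_56 = 4;  s_57 = 6;  s_58 = 3
  s_59 = 2;  s_60 = 1;  s_61 = 6;  s_62 = 3;  s_63 = 6;  s_64 = 6
  s_65 = 4;  s_66 = 6;  s_67 = 2;  s_68 = 4;  s_69 = 0;  s_70 = 3
  s_71 = 5;  s_72 = 0;  s_73 = 1;  s_74 = 2;  s_75 = 4;  s_76 = 1
  s_77 = 6;  s_78 = 6;  s_79 = 1;  s_80 = 3;  s_81 = 6;  s_82 = 0
  s_83 = 3;  s_84 = 4;  s_85 = 2;  s_86 = 1;  s_87 = 5;  s_88 = 1
  s_89 = 5;  s_90 = 6;  s_91 = 0;  s_92 = 3;  s_93 = 0;  s_94 = 2
  s_95 = 4;  s_96 = 6;  s_97 = 4;  s_98 = 1;  s_99 = 6;  s_100 = 6
  s_101 = 0;  s_102 = 4;  s_103 = 4;  s_104 = 4;  s_105 = 5;  s_106 = 1
  s_107 = 5;  s_108 = 3;  s_109 = 4;  s_110 = 3;  s_111 = 0;  s_112 = 4
  s_113 = 0;  s_114 = 4;  s_115 = 0;  s_116 = 3;  s_117 = 6;  s_118 = 3
  s_119 = 6;  s_120 = 6;  s_121 = 0;  s_122 = 3;  s_123 = 1;  s_124 = 6
  s_125 = 1;  s_126 = 5;  s_127 = 3;  s_128 = 1;  s_129 = 4;  s_130 = 3
  s_131 = 5;  s_132 = 0;  s_133 = 6;  s_134 = 3;  s_135 = 1;  s_136 = 0
  s_137 = 0;  s_138 = 2;  s_139 = 4;  s_140 = 3;  s_141 = 6;  s_142 = 3
  s_143 = 2;  s_144 = 2;  s_145 = 0;  s_146 = 3;  s_147 = 6;  s_148 = 3
  s_149 = 3;  s_150 = 2;  s_151 = 1;  s_152 = 1;  s_153 = 0;  s_154 = 4
  s_155 = 3;  s_156 = 4;  s_157 = 0;  s_158 = 0;  s_159 = 3;  s_160 = 4
  s_161 = 5;  s_162 = 3;  s_163 = 6;  s_164 = 6;  s_165 = 0;  s_166 = 5
  s_167 = 6;  s_168 = 3;  s_169 = 0;  s_170 = 1;  s_171 = 2;  s_172 = 2
  s_173 = 0;  s_174 = 5;  s_175 = 1;  s_176 = 3;  s_177 = 3;  s_178 = 3
  s_179 = 6;  s_180 = 0;  s_181 = 5;  s_182 = 5;  s_183 = 3;  s_184 = 6
  s_185 = 3;  s_186 = 1;  s_187 = 1;  s_188 = 0;  s_189 = 3;  s_190 = 2
  s_191 = 4;  s_192 = 0;  s_193 = 3;  s_194 = 4;  s_195 = 1;  s_196 = 6
  s_197 = 6;  s_198 = 6;  s_199 = 5;  s_200 = 2;  s_201 = 1;  s_202 = 0
  s_203 = 5;  s_204 = 1;  s_205 = 5;  s_206 = 3;  s_207 = 5;  s_208 = 2
  s_209 = 2;  s_210 = 0;  s_211 = 5;  s_212 = 0;  s_213 = 4;  s_214 = 1
  s_215 = 0;  s_216 = 1;  s_217 = 4;  s_218 = 1;  s_219 = 0;  s_220 = 2
  s_221 = 1;  s_222 = 5;  s_223 = 6;  s_224 = 1;  s_225 = 1;  s_226 = 3
  s_227 = 3;  s_228 = 6;  s_229 = 4;  s_230 = 5;  s_231 = 2;  s_232 = 2
  s_233 = 3;  s_234 = 0;  s_235 = 1;  s_236 = 2;  s_237 = 3;  s_238 = 6
  s_239 = 0;  s_240 = 4;  s_241 = 1;  s_242 = 6;  s_243 = 0;  s_244 = 4
  s_245 = 1;  s_246 = 3;  s_247 = 3;  s_248 = 5;  s_249 = 6;  s_250 = 2
  s_251 = 1;  s_252 = 0;  s_253 = 5;  s_254 = 6;  s_255 = 0;  s_256 = 6
  s_257 = 6;  s_258 = 6;  s_259 = 3;  s_260 = 6;  s_261 = 2;  s_262 = 5
  s_263 = 1;  s_264 = 5;  s_265 = 3;  s_266 = 1;  s_267 = 6;  s_268 = 1
  s_269 = 2;  s_270 = 6;  s_271 = 2;  s_272 = 2;  s_273 = 2;  s_274 = 3
  s_275 = 2;  s_276 = 5;  s_277 = 0;  s_278 = 0;  s_279 = 6;  s_280 = 1
  s_281 = 2;  s_282 = 0;  s_283 = 3;  s_284 = 2;  s_285 = 2;  s_286 = 0
  s_287 = 1;  s_288 = 1;  s_289 = 6;  s_290 = 4;  s_291 = 6;  s_292 = 2
  s_293 = 0;  s_294 = 4;  s_295 = 2;  s_296 = 0;  s_297 = 1;  s_298 = 3
  s_299 = 0;  s_300 = 5;  s_301 = 4;  s_302 = 0;  s_303 = 0
s_304 = 6·0 + 1·0 + 6·4 + 5·5 + 5·0 = 0
s_305 = 6·0 + 1·0 + 6·0 + 5·4 + 5·5 = 3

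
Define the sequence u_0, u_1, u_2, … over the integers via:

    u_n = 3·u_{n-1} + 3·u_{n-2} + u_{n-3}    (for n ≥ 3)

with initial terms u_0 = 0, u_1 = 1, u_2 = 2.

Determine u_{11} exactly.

u_3 = 3·2 + 3·1 + 1·0 = 9
u_4 = 3·9 + 3·2 + 1·1 = 34
u_5 = 3·34 + 3·9 + 1·2 = 131
u_6 = 3·131 + 3·34 + 1·9 = 504
u_7 = 3·504 + 3·131 + 1·34 = 1939
u_8 = 3·1939 + 3·504 + 1·131 = 7460
u_9 = 3·7460 + 3·1939 + 1·504 = 28701
u_10 = 3·28701 + 3·7460 + 1·1939 = 110422
u_11 = 3·110422 + 3·28701 + 1·7460 = 424829

424829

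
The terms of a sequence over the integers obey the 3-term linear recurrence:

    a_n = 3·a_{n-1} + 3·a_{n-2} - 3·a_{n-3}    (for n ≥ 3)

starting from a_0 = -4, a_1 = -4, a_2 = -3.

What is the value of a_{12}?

-691092

a_3 = 3·-3 + 3·-4 + -3·-4 = -9
a_4 = 3·-9 + 3·-3 + -3·-4 = -24
a_5 = 3·-24 + 3·-9 + -3·-3 = -90
a_6 = 3·-90 + 3·-24 + -3·-9 = -315
a_7 = 3·-315 + 3·-90 + -3·-24 = -1143
a_8 = 3·-1143 + 3·-315 + -3·-90 = -4104
a_9 = 3·-4104 + 3·-1143 + -3·-315 = -14796
a_10 = 3·-14796 + 3·-4104 + -3·-1143 = -53271
a_11 = 3·-53271 + 3·-14796 + -3·-4104 = -191889
a_12 = 3·-191889 + 3·-53271 + -3·-14796 = -691092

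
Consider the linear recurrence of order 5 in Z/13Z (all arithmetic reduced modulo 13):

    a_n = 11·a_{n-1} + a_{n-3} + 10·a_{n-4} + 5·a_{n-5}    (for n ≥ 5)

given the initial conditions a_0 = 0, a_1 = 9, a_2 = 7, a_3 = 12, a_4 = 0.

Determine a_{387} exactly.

a_5 = 11·0 + 0·12 + 1·7 + 10·9 + 5·0 = 6
a_6 = 11·6 + 0·0 + 1·12 + 10·7 + 5·9 = 11
a_7 = 11·11 + 0·6 + 1·0 + 10·12 + 5·7 = 3
a_8 = 11·3 + 0·11 + 1·6 + 10·0 + 5·12 = 8
a_9 = 11·8 + 0·3 + 1·11 + 10·6 + 5·0 = 3
a_10 = 11·3 + 0·8 + 1·3 + 10·11 + 5·6 = 7
Continuing the recurrence:
  a_11 = 1;  a_12 = 5;  a_13 = 2;  a_14 = 4;  a_15 = 3;  a_16 = 12
  a_17 = 12;  a_18 = 3;  a_19 = 4;  a_20 = 9;  a_21 = 9;  a_22 = 11
  a_23 = 3;  a_24 = 9;  a_25 = 11;  a_26 = 6;  a_27 = 4;  a_28 = 4
  a_29 = 10;  a_30 = 8;  a_31 = 6;  a_32 = 6;  a_33 = 12;  a_34 = 8
  a_35 = 12;  a_36 = 0;  a_37 = 2;  a_38 = 5;  a_39 = 7;  a_40 = 9
  a_41 = 7;  a_42 = 1;  a_43 = 11;  a_44 = 6;  a_45 = 0;  a_46 = 4
  a_47 = 9;  a_48 = 6;  a_49 = 9;  a_50 = 5;  a_51 = 2;  a_52 = 6
  a_53 = 9;  a_54 = 1;  a_55 = 10;  a_56 = 7;  a_57 = 3;  a_58 = 7
  a_59 = 7;  a_60 = 5;  a_61 = 10;  a_62 = 7;  a_63 = 5;  a_64 = 7
  a_65 = 1;  a_66 = 6;  a_67 = 2;  a_68 = 1;  a_69 = 10;  a_70 = 8
  a_71 = 9;  a_72 = 12;  a_73 = 11;  a_74 = 0;  a_75 = 12;  a_76 = 9
  a_77 = 9;  a_78 = 10;  a_79 = 5;  a_80 = 6;  a_81 = 3;  a_82 = 1
  a_83 = 0;  a_84 = 10;  a_85 = 2;  a_86 = 8;  a_87 = 12;  a_88 = 0
  a_89 = 0;  a_90 = 11;  a_91 = 8;  a_92 = 5;  a_93 = 1;  a_94 = 12
  a_95 = 12;  a_96 = 2;  a_97 = 4;  a_98 = 12;  a_99 = 2;  a_100 = 2
  a_101 = 6;  a_102 = 0;  a_103 = 4;  a_104 = 2;  a_105 = 1;  a_106 = 6
  a_107 = 4;  a_108 = 7;  a_109 = 12;  a_110 = 6;  a_111 = 0;  a_112 = 11
  a_113 = 9;  a_114 = 11;  a_115 = 6;  a_116 = 3;  a_117 = 7;  a_118 = 4
  a_119 = 6;  a_120 = 3;  a_121 = 5;  a_122 = 6;  a_123 = 6;  a_124 = 1
  a_125 = 4;  a_126 = 5;  a_127 = 3;  a_128 = 12;  a_129 = 0;  a_130 = 8
  a_131 = 12;  a_132 = 7;  a_133 = 2;  a_134 = 10;  a_135 = 4;  a_136 = 7
  a_137 = 12;  a_138 = 12;  a_139 = 8;  a_140 = 8;  a_141 = 8;  a_142 = 3
  a_143 = 12;  a_144 = 0;  a_145 = 6;  a_146 = 5;  a_147 = 8;  a_148 = 11
  a_149 = 4;  a_150 = 2;  a_151 = 8;  a_152 = 8;  a_153 = 3;  a_154 = 3
  a_155 = 1;  a_156 = 4;  a_157 = 0;  a_158 = 7;  a_159 = 2;  a_160 = 2
  a_161 = 10;  a_162 = 0;  a_163 = 5;  a_164 = 4;  a_165 = 11;  a_166 = 7
  a_167 = 1;  a_168 = 9;  a_169 = 2;  a_170 = 5;  a_171 = 5;  a_172 = 9
  a_173 = 0;  a_174 = 0;  a_175 = 6;  a_176 = 12;  a_177 = 8;  a_178 = 3
  a_179 = 1;  a_180 = 0;  a_181 = 0;  a_182 = 6;  a_183 = 0;  a_184 = 5
  a_185 = 9;  a_186 = 3;  a_187 = 3;  a_188 = 1;  a_189 = 12;  a_190 = 2
  a_191 = 3;  a_192 = 5;  a_193 = 0;  a_194 = 5;  a_195 = 9;  a_196 = 8
  a_197 = 1;  a_198 = 5;  a_199 = 9;  a_200 = 4;  a_201 = 8;  a_202 = 9
  a_203 = 10;  a_204 = 8;  a_205 = 2;  a_206 = 6;  a_207 = 11;  a_208 = 6
  a_209 = 2;  a_210 = 12;  a_211 = 5;  a_212 = 3;  a_213 = 4;  a_214 = 10
  a_215 = 2;  a_216 = 3;  a_217 = 7;  a_218 = 4;  a_219 = 0;  a_220 = 8
  a_221 = 8;  a_222 = 7;  a_223 = 1;  a_224 = 8;  a_225 = 7;  a_226 = 6
  a_227 = 2;  a_228 = 10;  a_229 = 5;  a_230 = 9;  a_231 = 3;  a_232 = 5
  a_233 = 8;  a_234 = 11;  a_235 = 6;  a_236 = 9;  a_237 = 7;  a_238 = 12
  a_239 = 9;  a_240 = 5;  a_241 = 0;  a_242 = 8;  a_243 = 9;  a_244 = 12
  a_245 = 9;  a_246 = 6;  a_247 = 0;  a_248 = 5;  a_249 = 3;  a_250 = 8
  a_251 = 6;  a_252 = 2;  a_253 = 7;  a_254 = 9;  a_255 = 6;  a_256 = 6
  a_257 = 12;  a_258 = 3;  a_259 = 1;  a_260 = 9;  a_261 = 5;  a_262 = 3
  a_263 = 2;  a_264 = 5;  a_265 = 10;  a_266 = 11;  a_267 = 5;  a_268 = 8
  a_269 = 3;  a_270 = 3;  a_271 = 3;  a_272 = 11;  a_273 = 12;  a_274 = 11
  a_275 = 8;  a_276 = 4;  a_277 = 9;  a_278 = 4;  a_279 = 1;  a_280 = 9
  a_281 = 5;  a_282 = 11;  a_283 = 4;  a_284 = 1;  a_285 = 0;  a_286 = 9
  a_287 = 0;  a_288 = 4;  a_289 = 6;  a_290 = 0;  a_291 = 10;  a_292 = 0
  a_293 = 2;  a_294 = 10;  a_295 = 2;  a_296 = 9;  a_297 = 12;  a_298 = 10
  a_299 = 7;  a_300 = 7;  a_301 = 5;  a_302 = 1;  a_303 = 8;  a_304 = 3
  a_305 = 2;  a_306 = 0;  a_307 = 10;  a_308 = 0;  a_309 = 9;  a_310 = 2
  a_311 = 5;  a_312 = 10;  a_313 = 7;  a_314 = 4;  a_315 = 10;  a_316 = 8
  a_317 = 4;  a_318 = 12;  a_319 = 0;  a_320 = 4;  a_321 = 6;  a_322 = 11
  a_323 = 3;  a_324 = 1;  a_325 = 11;  a_326 = 4;  a_327 = 0;  a_328 = 10
  a_329 = 8;  a_330 = 1;  a_331 = 2;  a_332 = 0;  a_333 = 1;  a_334 = 11
  a_335 = 3;  a_336 = 5;  a_337 = 11;  a_338 = 5;  a_339 = 2;  a_340 = 7
  a_341 = 9;  a_342 = 11;  a_343 = 4;  a_344 = 3;  a_345 = 0;  a_346 = 3
  a_347 = 1;  a_348 = 9;  a_349 = 0;  a_350 = 5;  a_351 = 11;  a_352 = 8
  a_353 = 8;  a_354 = 6;  a_355 = 1;  a_356 = 11;  a_357 = 0;  a_358 = 10
  a_359 = 5;  a_360 = 1;  a_361 = 11;  a_362 = 5;  a_363 = 0;  a_364 = 7
  a_365 = 2;  a_366 = 10;  a_367 = 12;  a_368 = 9;  a_369 = 8;  a_370 = 2
  a_371 = 6;  a_372 = 3;  a_373 = 4;  a_374 = 6;  a_375 = 9;  a_376 = 7
  a_377 = 8;  a_378 = 8;  a_379 = 7;  a_380 = 5;  a_381 = 9;  a_382 = 5
  a_383 = 1;  a_384 = 1;  a_385 = 1
a_386 = 11·1 + 0·1 + 1·1 + 10·5 + 5·9 = 3
a_387 = 11·3 + 0·1 + 1·1 + 10·1 + 5·5 = 4

4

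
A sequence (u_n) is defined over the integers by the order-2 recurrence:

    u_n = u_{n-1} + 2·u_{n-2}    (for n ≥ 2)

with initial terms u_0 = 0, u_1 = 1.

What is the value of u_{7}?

u_2 = 1·1 + 2·0 = 1
u_3 = 1·1 + 2·1 = 3
u_4 = 1·3 + 2·1 = 5
u_5 = 1·5 + 2·3 = 11
u_6 = 1·11 + 2·5 = 21
u_7 = 1·21 + 2·11 = 43

43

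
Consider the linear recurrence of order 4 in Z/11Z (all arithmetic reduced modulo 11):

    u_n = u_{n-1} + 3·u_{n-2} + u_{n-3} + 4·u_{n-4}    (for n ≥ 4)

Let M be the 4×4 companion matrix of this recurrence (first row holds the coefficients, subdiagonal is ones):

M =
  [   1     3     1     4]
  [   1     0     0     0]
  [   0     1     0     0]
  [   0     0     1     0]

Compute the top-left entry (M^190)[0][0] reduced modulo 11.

(M^190)[0][0] is the top entry after applying M 190 times to the unit state (1, 0, 0, 0). Equivalently it is h_{193} for the auxiliary sequence (h_n) obeying the same recurrence with h_3 = 1 and h_i = 0 for 0 ≤ i < 3:
h_4 = 1·1 + 3·0 + 1·0 + 4·0 = 1
h_5 = 1·1 + 3·1 + 1·0 + 4·0 = 4
h_6 = 1·4 + 3·1 + 1·1 + 4·0 = 8
h_7 = 1·8 + 3·4 + 1·1 + 4·1 = 3
h_8 = 1·3 + 3·8 + 1·4 + 4·1 = 2
h_9 = 1·2 + 3·3 + 1·8 + 4·4 = 2
Continuing the recurrence:
  h_10 = 10;  h_11 = 8;  h_12 = 4;  h_13 = 2;  h_14 = 7;  h_15 = 5
  h_16 = 0;  h_17 = 8;  h_18 = 8;  h_19 = 8;  h_20 = 7;  h_21 = 5
  h_22 = 0;  h_23 = 10;  h_24 = 10;  h_25 = 5;  h_26 = 1;  h_27 = 0
  h_28 = 4;  h_29 = 3;  h_30 = 8;  h_31 = 10;  h_32 = 9;  h_33 = 4
  h_34 = 7;  h_35 = 2;  h_36 = 8;  h_37 = 4;  h_38 = 3;  h_39 = 9
  h_40 = 10;  h_41 = 1;  h_42 = 8;  h_43 = 2;  h_44 = 1;  h_45 = 8
  h_46 = 1;  h_47 = 1;  h_48 = 5;  h_49 = 8;  h_50 = 6;  h_51 = 6
  h_52 = 8;  h_53 = 9;  h_54 = 8;  h_55 = 1;  h_56 = 0;  h_57 = 3
  h_58 = 3;  h_59 = 5;  h_60 = 6;  h_61 = 3;  h_62 = 5;  h_63 = 7
  h_64 = 5;  h_65 = 10;  h_66 = 8;  h_67 = 5;  h_68 = 4;  h_69 = 1
  h_70 = 6;  h_71 = 0;  h_72 = 2;  h_73 = 1;  h_74 = 9;  h_75 = 3
  h_76 = 6;  h_77 = 6;  h_78 = 8;  h_79 = 0;  h_80 = 10;  h_81 = 9
  h_82 = 5;  h_83 = 9;  h_84 = 7;  h_85 = 9;  h_86 = 4;  h_87 = 8
  h_88 = 2;  h_89 = 0;  h_90 = 8;  h_91 = 9;  h_92 = 8;  h_93 = 10
  h_94 = 9;  h_95 = 6;  h_96 = 9;  h_97 = 10;  h_98 = 2;  h_99 = 10
  h_100 = 7;  h_101 = 2;  h_102 = 8;  h_103 = 6;  h_104 = 5;  h_105 = 6
  h_106 = 4;  h_107 = 7;  h_108 = 1;  h_109 = 6;  h_110 = 10;  h_111 = 2
  h_112 = 9;  h_113 = 5;  h_114 = 8;  h_115 = 7;  h_116 = 6;  h_117 = 0
  h_118 = 2;  h_119 = 3;  h_120 = 0;  h_121 = 0;  h_122 = 0;  h_123 = 1
  h_124 = 1;  h_125 = 4;  h_126 = 8;  h_127 = 3;  h_128 = 2;  h_129 = 2
  h_130 = 10;  h_131 = 8;  h_132 = 4;  h_133 = 2;  h_134 = 7;  h_135 = 5
  h_136 = 0;  h_137 = 8;  h_138 = 8;  h_139 = 8;  h_140 = 7;  h_141 = 5
  h_142 = 0;  h_143 = 10;  h_144 = 10;  h_145 = 5;  h_146 = 1;  h_147 = 0
  h_148 = 4;  h_149 = 3;  h_150 = 8;  h_151 = 10;  h_152 = 9;  h_153 = 4
  h_154 = 7;  h_155 = 2;  h_156 = 8;  h_157 = 4;  h_158 = 3;  h_159 = 9
  h_160 = 10;  h_161 = 1;  h_162 = 8;  h_163 = 2;  h_164 = 1;  h_165 = 8
  h_166 = 1;  h_167 = 1;  h_168 = 5;  h_169 = 8;  h_170 = 6;  h_171 = 6
  h_172 = 8;  h_173 = 9;  h_174 = 8;  h_175 = 1;  h_176 = 0;  h_177 = 3
  h_178 = 3;  h_179 = 5;  h_180 = 6;  h_181 = 3;  h_182 = 5;  h_183 = 7
  h_184 = 5;  h_185 = 10;  h_186 = 8;  h_187 = 5;  h_188 = 4;  h_189 = 1
  h_190 = 6;  h_191 = 0
h_192 = 1·0 + 3·6 + 1·1 + 4·4 = 2
h_193 = 1·2 + 3·0 + 1·6 + 4·1 = 1

1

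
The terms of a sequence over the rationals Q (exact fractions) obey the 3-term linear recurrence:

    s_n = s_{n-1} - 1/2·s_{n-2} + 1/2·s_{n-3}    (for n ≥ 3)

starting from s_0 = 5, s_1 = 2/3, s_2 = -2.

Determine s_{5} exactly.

s_3 = 1·-2 + -1/2·2/3 + 1/2·5 = 1/6
s_4 = 1·1/6 + -1/2·-2 + 1/2·2/3 = 3/2
s_5 = 1·3/2 + -1/2·1/6 + 1/2·-2 = 5/12

5/12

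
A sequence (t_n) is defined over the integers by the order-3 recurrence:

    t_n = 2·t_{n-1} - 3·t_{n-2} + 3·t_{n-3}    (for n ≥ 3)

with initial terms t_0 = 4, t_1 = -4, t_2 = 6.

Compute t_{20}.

-8670

t_3 = 2·6 + -3·-4 + 3·4 = 36
t_4 = 2·36 + -3·6 + 3·-4 = 42
t_5 = 2·42 + -3·36 + 3·6 = -6
t_6 = 2·-6 + -3·42 + 3·36 = -30
t_7 = 2·-30 + -3·-6 + 3·42 = 84
t_8 = 2·84 + -3·-30 + 3·-6 = 240
t_9 = 2·240 + -3·84 + 3·-30 = 138
t_10 = 2·138 + -3·240 + 3·84 = -192
t_11 = 2·-192 + -3·138 + 3·240 = -78
t_12 = 2·-78 + -3·-192 + 3·138 = 834
t_13 = 2·834 + -3·-78 + 3·-192 = 1326
t_14 = 2·1326 + -3·834 + 3·-78 = -84
t_15 = 2·-84 + -3·1326 + 3·834 = -1644
t_16 = 2·-1644 + -3·-84 + 3·1326 = 942
t_17 = 2·942 + -3·-1644 + 3·-84 = 6564
t_18 = 2·6564 + -3·942 + 3·-1644 = 5370
t_19 = 2·5370 + -3·6564 + 3·942 = -6126
t_20 = 2·-6126 + -3·5370 + 3·6564 = -8670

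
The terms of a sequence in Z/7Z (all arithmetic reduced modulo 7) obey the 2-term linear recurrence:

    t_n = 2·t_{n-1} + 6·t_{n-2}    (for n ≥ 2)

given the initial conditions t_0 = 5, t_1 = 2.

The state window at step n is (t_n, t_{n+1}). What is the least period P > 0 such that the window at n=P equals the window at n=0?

n=0: window = (5, 2)
n=1: window = (2, 6)
n=2: window = (6, 3)
n=3: window = (3, 0)
n=4: window = (0, 4)
n=5: window = (4, 1)
n=6: window = (1, 5)
n=7: window = (5, 2)
window at n=7 equals window at n=0 → period = 7

7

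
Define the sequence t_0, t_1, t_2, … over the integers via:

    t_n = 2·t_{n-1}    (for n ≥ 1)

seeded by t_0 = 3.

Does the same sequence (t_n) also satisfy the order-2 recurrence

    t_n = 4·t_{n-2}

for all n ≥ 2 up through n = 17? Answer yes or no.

Terms t_0..t_17: 3, 6, 12, 24, 48, 96, 192, 384, 768, 1536, 3072, 6144, 12288, 24576, 49152, 98304, 196608, 393216
n=2: candidate gives 12, actual t_2 = 12 ✓
n=3: candidate gives 24, actual t_3 = 24 ✓
n=4: candidate gives 48, actual t_4 = 48 ✓
n=5: candidate gives 96, actual t_5 = 96 ✓
n=6: candidate gives 192, actual t_6 = 192 ✓
n=7: candidate gives 384, actual t_7 = 384 ✓
n=8: candidate gives 768, actual t_8 = 768 ✓
n=9: candidate gives 1536, actual t_9 = 1536 ✓
n=10: candidate gives 3072, actual t_10 = 3072 ✓
n=11: candidate gives 6144, actual t_11 = 6144 ✓
n=12: candidate gives 12288, actual t_12 = 12288 ✓
n=13: candidate gives 24576, actual t_13 = 24576 ✓
n=14: candidate gives 49152, actual t_14 = 49152 ✓
n=15: candidate gives 98304, actual t_15 = 98304 ✓
n=16: candidate gives 196608, actual t_16 = 196608 ✓
n=17: candidate gives 393216, actual t_17 = 393216 ✓

yes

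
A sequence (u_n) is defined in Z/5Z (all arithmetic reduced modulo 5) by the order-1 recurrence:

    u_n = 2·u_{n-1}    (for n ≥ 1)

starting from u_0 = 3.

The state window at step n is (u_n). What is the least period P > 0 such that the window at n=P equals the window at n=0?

4

n=0: window = (3)
n=1: window = (1)
n=2: window = (2)
n=3: window = (4)
n=4: window = (3)
window at n=4 equals window at n=0 → period = 4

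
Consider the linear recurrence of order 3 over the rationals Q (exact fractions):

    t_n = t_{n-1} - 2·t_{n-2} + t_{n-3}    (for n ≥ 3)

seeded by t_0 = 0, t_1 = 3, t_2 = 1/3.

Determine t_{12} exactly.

-215/3

t_3 = 1·1/3 + -2·3 + 1·0 = -17/3
t_4 = 1·-17/3 + -2·1/3 + 1·3 = -10/3
t_5 = 1·-10/3 + -2·-17/3 + 1·1/3 = 25/3
t_6 = 1·25/3 + -2·-10/3 + 1·-17/3 = 28/3
t_7 = 1·28/3 + -2·25/3 + 1·-10/3 = -32/3
t_8 = 1·-32/3 + -2·28/3 + 1·25/3 = -21
t_9 = 1·-21 + -2·-32/3 + 1·28/3 = 29/3
t_10 = 1·29/3 + -2·-21 + 1·-32/3 = 41
t_11 = 1·41 + -2·29/3 + 1·-21 = 2/3
t_12 = 1·2/3 + -2·41 + 1·29/3 = -215/3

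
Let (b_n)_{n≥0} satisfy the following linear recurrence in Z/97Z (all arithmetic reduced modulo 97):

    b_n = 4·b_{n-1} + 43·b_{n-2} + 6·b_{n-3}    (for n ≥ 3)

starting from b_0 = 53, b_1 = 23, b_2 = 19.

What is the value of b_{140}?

b_3 = 4·19 + 43·23 + 6·53 = 25
b_4 = 4·25 + 43·19 + 6·23 = 85
b_5 = 4·85 + 43·25 + 6·19 = 74
b_6 = 4·74 + 43·85 + 6·25 = 27
b_7 = 4·27 + 43·74 + 6·85 = 17
b_8 = 4·17 + 43·27 + 6·74 = 24
b_9 = 4·24 + 43·17 + 6·27 = 19
b_10 = 4·19 + 43·24 + 6·17 = 46
b_11 = 4·46 + 43·19 + 6·24 = 78
b_12 = 4·78 + 43·46 + 6·19 = 76
b_13 = 4·76 + 43·78 + 6·46 = 54
b_14 = 4·54 + 43·76 + 6·78 = 72
b_15 = 4·72 + 43·54 + 6·76 = 59
b_16 = 4·59 + 43·72 + 6·54 = 67
b_17 = 4·67 + 43·59 + 6·72 = 36
b_18 = 4·36 + 43·67 + 6·59 = 81
b_19 = 4·81 + 43·36 + 6·67 = 43
b_20 = 4·43 + 43·81 + 6·36 = 88
b_21 = 4·88 + 43·43 + 6·81 = 68
b_22 = 4·68 + 43·88 + 6·43 = 46
b_23 = 4·46 + 43·68 + 6·88 = 47
b_24 = 4·47 + 43·46 + 6·68 = 52
b_25 = 4·52 + 43·47 + 6·46 = 80
b_26 = 4·80 + 43·52 + 6·47 = 25
b_27 = 4·25 + 43·80 + 6·52 = 69
b_28 = 4·69 + 43·25 + 6·80 = 85
b_29 = 4·85 + 43·69 + 6·25 = 62
b_30 = 4·62 + 43·85 + 6·69 = 49
b_31 = 4·49 + 43·62 + 6·85 = 74
b_32 = 4·74 + 43·49 + 6·62 = 59
b_33 = 4·59 + 43·74 + 6·49 = 26
b_34 = 4·26 + 43·59 + 6·74 = 78
b_35 = 4·78 + 43·26 + 6·59 = 38
b_36 = 4·38 + 43·78 + 6·26 = 73
b_37 = 4·73 + 43·38 + 6·78 = 66
b_38 = 4·66 + 43·73 + 6·38 = 42
b_39 = 4·42 + 43·66 + 6·73 = 49
b_40 = 4·49 + 43·42 + 6·66 = 70
b_41 = 4·70 + 43·49 + 6·42 = 20
b_42 = 4·20 + 43·70 + 6·49 = 86
b_43 = 4·86 + 43·20 + 6·70 = 72
b_44 = 4·72 + 43·86 + 6·20 = 32
b_45 = 4·32 + 43·72 + 6·86 = 54
b_46 = 4·54 + 43·32 + 6·72 = 84
b_47 = 4·84 + 43·54 + 6·32 = 37
b_48 = 4·37 + 43·84 + 6·54 = 10
b_49 = 4·10 + 43·37 + 6·84 = 1
b_50 = 4·1 + 43·10 + 6·37 = 74
b_51 = 4·74 + 43·1 + 6·10 = 11
b_52 = 4·11 + 43·74 + 6·1 = 31
b_53 = 4·31 + 43·11 + 6·74 = 71
b_54 = 4·71 + 43·31 + 6·11 = 34
b_55 = 4·34 + 43·71 + 6·31 = 77
b_56 = 4·77 + 43·34 + 6·71 = 62
b_57 = 4·62 + 43·77 + 6·34 = 77
b_58 = 4·77 + 43·62 + 6·77 = 41
b_59 = 4·41 + 43·77 + 6·62 = 64
b_60 = 4·64 + 43·41 + 6·77 = 56
b_61 = 4·56 + 43·64 + 6·41 = 21
b_62 = 4·21 + 43·56 + 6·64 = 63
b_63 = 4·63 + 43·21 + 6·56 = 36
b_64 = 4·36 + 43·63 + 6·21 = 69
b_65 = 4·69 + 43·36 + 6·63 = 68
b_66 = 4·68 + 43·69 + 6·36 = 60
b_67 = 4·60 + 43·68 + 6·69 = 86
b_68 = 4·86 + 43·60 + 6·68 = 34
b_69 = 4·34 + 43·86 + 6·60 = 23
b_70 = 4·23 + 43·34 + 6·86 = 33
b_71 = 4·33 + 43·23 + 6·34 = 64
b_72 = 4·64 + 43·33 + 6·23 = 67
b_73 = 4·67 + 43·64 + 6·33 = 17
b_74 = 4·17 + 43·67 + 6·64 = 35
b_75 = 4·35 + 43·17 + 6·67 = 12
b_76 = 4·12 + 43·35 + 6·17 = 6
b_77 = 4·6 + 43·12 + 6·35 = 71
b_78 = 4·71 + 43·6 + 6·12 = 32
b_79 = 4·32 + 43·71 + 6·6 = 16
b_80 = 4·16 + 43·32 + 6·71 = 23
b_81 = 4·23 + 43·16 + 6·32 = 2
b_82 = 4·2 + 43·23 + 6·16 = 26
b_83 = 4·26 + 43·2 + 6·23 = 37
b_84 = 4·37 + 43·26 + 6·2 = 17
b_85 = 4·17 + 43·37 + 6·26 = 69
b_86 = 4·69 + 43·17 + 6·37 = 65
b_87 = 4·65 + 43·69 + 6·17 = 31
b_88 = 4·31 + 43·65 + 6·69 = 35
b_89 = 4·35 + 43·31 + 6·65 = 20
b_90 = 4·20 + 43·35 + 6·31 = 25
b_91 = 4·25 + 43·20 + 6·35 = 6
b_92 = 4·6 + 43·25 + 6·20 = 55
b_93 = 4·55 + 43·6 + 6·25 = 46
b_94 = 4·46 + 43·55 + 6·6 = 63
b_95 = 4·63 + 43·46 + 6·55 = 38
b_96 = 4·38 + 43·63 + 6·46 = 33
b_97 = 4·33 + 43·38 + 6·63 = 10
b_98 = 4·10 + 43·33 + 6·38 = 38
b_99 = 4·38 + 43·10 + 6·33 = 4
b_100 = 4·4 + 43·38 + 6·10 = 61
b_101 = 4·61 + 43·4 + 6·38 = 62
b_102 = 4·62 + 43·61 + 6·4 = 82
b_103 = 4·82 + 43·62 + 6·61 = 62
b_104 = 4·62 + 43·82 + 6·62 = 72
b_105 = 4·72 + 43·62 + 6·82 = 51
b_106 = 4·51 + 43·72 + 6·62 = 83
b_107 = 4·83 + 43·51 + 6·72 = 47
b_108 = 4·47 + 43·83 + 6·51 = 86
b_109 = 4·86 + 43·47 + 6·83 = 50
b_110 = 4·50 + 43·86 + 6·47 = 9
b_111 = 4·9 + 43·50 + 6·86 = 83
b_112 = 4·83 + 43·9 + 6·50 = 49
b_113 = 4·49 + 43·83 + 6·9 = 36
b_114 = 4·36 + 43·49 + 6·83 = 33
b_115 = 4·33 + 43·36 + 6·49 = 34
b_116 = 4·34 + 43·33 + 6·36 = 25
b_117 = 4·25 + 43·34 + 6·33 = 14
b_118 = 4·14 + 43·25 + 6·34 = 74
b_119 = 4·74 + 43·14 + 6·25 = 78
b_120 = 4·78 + 43·74 + 6·14 = 86
b_121 = 4·86 + 43·78 + 6·74 = 68
b_122 = 4·68 + 43·86 + 6·78 = 73
b_123 = 4·73 + 43·68 + 6·86 = 46
b_124 = 4·46 + 43·73 + 6·68 = 45
b_125 = 4·45 + 43·46 + 6·73 = 74
b_126 = 4·74 + 43·45 + 6·46 = 82
b_127 = 4·82 + 43·74 + 6·45 = 94
b_128 = 4·94 + 43·82 + 6·74 = 78
b_129 = 4·78 + 43·94 + 6·82 = 93
b_130 = 4·93 + 43·78 + 6·94 = 22
b_131 = 4·22 + 43·93 + 6·78 = 93
b_132 = 4·93 + 43·22 + 6·93 = 33
b_133 = 4·33 + 43·93 + 6·22 = 92
b_134 = 4·92 + 43·33 + 6·93 = 17
b_135 = 4·17 + 43·92 + 6·33 = 51
b_136 = 4·51 + 43·17 + 6·92 = 32
b_137 = 4·32 + 43·51 + 6·17 = 95
b_138 = 4·95 + 43·32 + 6·51 = 25
b_139 = 4·25 + 43·95 + 6·32 = 12
b_140 = 4·12 + 43·25 + 6·95 = 44

44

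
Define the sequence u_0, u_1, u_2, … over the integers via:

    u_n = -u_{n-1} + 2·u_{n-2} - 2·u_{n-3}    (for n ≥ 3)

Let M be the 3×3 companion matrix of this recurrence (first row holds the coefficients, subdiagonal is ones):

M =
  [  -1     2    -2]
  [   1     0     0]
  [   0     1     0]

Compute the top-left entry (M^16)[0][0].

286295

(M^16)[0][0] is the top entry after applying M 16 times to the unit state (1, 0, 0). Equivalently it is h_{18} for the auxiliary sequence (h_n) obeying the same recurrence with h_2 = 1 and h_i = 0 for 0 ≤ i < 2:
h_3 = -1·1 + 2·0 + -2·0 = -1
h_4 = -1·-1 + 2·1 + -2·0 = 3
h_5 = -1·3 + 2·-1 + -2·1 = -7
h_6 = -1·-7 + 2·3 + -2·-1 = 15
h_7 = -1·15 + 2·-7 + -2·3 = -35
h_8 = -1·-35 + 2·15 + -2·-7 = 79
h_9 = -1·79 + 2·-35 + -2·15 = -179
h_10 = -1·-179 + 2·79 + -2·-35 = 407
h_11 = -1·407 + 2·-179 + -2·79 = -923
h_12 = -1·-923 + 2·407 + -2·-179 = 2095
h_13 = -1·2095 + 2·-923 + -2·407 = -4755
h_14 = -1·-4755 + 2·2095 + -2·-923 = 10791
h_15 = -1·10791 + 2·-4755 + -2·2095 = -24491
h_16 = -1·-24491 + 2·10791 + -2·-4755 = 55583
h_17 = -1·55583 + 2·-24491 + -2·10791 = -126147
h_18 = -1·-126147 + 2·55583 + -2·-24491 = 286295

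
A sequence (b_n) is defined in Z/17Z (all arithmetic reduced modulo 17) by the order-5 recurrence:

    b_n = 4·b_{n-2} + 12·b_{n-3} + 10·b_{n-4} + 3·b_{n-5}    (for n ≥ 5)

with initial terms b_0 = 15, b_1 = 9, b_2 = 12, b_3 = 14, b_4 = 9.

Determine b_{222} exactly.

12

b_5 = 0·9 + 4·14 + 12·12 + 10·9 + 3·15 = 12
b_6 = 0·12 + 4·9 + 12·14 + 10·12 + 3·9 = 11
b_7 = 0·11 + 4·12 + 12·9 + 10·14 + 3·12 = 9
b_8 = 0·9 + 4·11 + 12·12 + 10·9 + 3·14 = 14
b_9 = 0·14 + 4·9 + 12·11 + 10·12 + 3·9 = 9
b_10 = 0·9 + 4·14 + 12·9 + 10·11 + 3·12 = 4
Continuing the recurrence:
  b_11 = 4;  b_12 = 2;  b_13 = 9;  b_14 = 4;  b_15 = 10;  b_16 = 3
  b_17 = 14;  b_18 = 12;  b_19 = 0;  b_20 = 4;  b_21 = 4;  b_22 = 8
  b_23 = 15;  b_24 = 1;  b_25 = 4;  b_26 = 4;  b_27 = 15;  b_28 = 0
  b_29 = 15;  b_30 = 11;  b_31 = 1;  b_32 = 14;  b_33 = 14;  b_34 = 2
  b_35 = 12;  b_36 = 13;  b_37 = 16;  b_38 = 3;  b_39 = 6;  b_40 = 13
  b_41 = 4;  b_42 = 15;  b_43 = 3;  b_44 = 1;  b_45 = 16;  b_46 = 15
  b_47 = 15;  b_48 = 16;  b_49 = 12;  b_50 = 0;  b_51 = 10;  b_52 = 9
  b_53 = 4;  b_54 = 5;  b_55 = 3;  b_56 = 1;  b_57 = 3;  b_58 = 0
  b_59 = 1;  b_60 = 4;  b_61 = 3;  b_62 = 3;  b_63 = 2;  b_64 = 6
  b_65 = 1;  b_66 = 2;  b_67 = 3;  b_68 = 1;  b_69 = 13;  b_70 = 12
  b_71 = 15;  b_72 = 2;  b_73 = 14;  b_74 = 7;  b_75 = 11;  b_76 = 6
  b_77 = 2;  b_78 = 13;  b_79 = 7;  b_80 = 16;  b_81 = 1;  b_82 = 12
  b_83 = 16;  b_84 = 3;  b_85 = 11;  b_86 = 4;  b_87 = 4;  b_88 = 5
  b_89 = 13;  b_90 = 5;  b_91 = 11;  b_92 = 0;  b_93 = 11;  b_94 = 0
  b_95 = 16;  b_96 = 12;  b_97 = 4;  b_98 = 1;  b_99 = 14;  b_100 = 16
  b_101 = 8;  b_102 = 16;  b_103 = 10;  b_104 = 5;  b_105 = 3;  b_106 = 1
  b_107 = 16;  b_108 = 1;  b_109 = 2;  b_110 = 11;  b_111 = 13;  b_112 = 7
  b_113 = 3;  b_114 = 11;  b_115 = 4;  b_116 = 2;  b_117 = 12;  b_118 = 5
  b_119 = 9;  b_120 = 9;  b_121 = 1;  b_122 = 9;  b_123 = 13;  b_124 = 12
  b_125 = 10;  b_126 = 8;  b_127 = 1;  b_128 = 5;  b_129 = 15;  b_130 = 6
  b_131 = 1;  b_132 = 2;  b_133 = 3;  b_134 = 6;  b_135 = 13;  b_136 = 15
  b_137 = 7;  b_138 = 13;  b_139 = 16;  b_140 = 2;  b_141 = 12;  b_142 = 11
  b_143 = 16;  b_144 = 1;  b_145 = 16;  b_146 = 2;  b_147 = 14;  b_148 = 3
  b_149 = 5;  b_150 = 10;  b_151 = 15;  b_152 = 2;  b_153 = 1;  b_154 = 14
  b_155 = 4;  b_156 = 14;  b_157 = 13;  b_158 = 9;  b_159 = 13;  b_160 = 4
  b_161 = 9;  b_162 = 12;  b_163 = 3;  b_164 = 14;  b_165 = 3;  b_166 = 1
  b_167 = 8;  b_168 = 2;  b_169 = 14;  b_170 = 4;  b_171 = 10;  b_172 = 7
  b_173 = 13;  b_174 = 9;  b_175 = 10;  b_176 = 3;  b_177 = 10;  b_178 = 6
  b_179 = 16;  b_180 = 0;  b_181 = 7;  b_182 = 10;  b_183 = 2;  b_184 = 2
  b_185 = 11;  b_186 = 0;  b_187 = 16;  b_188 = 5;  b_189 = 10;  b_190 = 7
  b_191 = 5;  b_192 = 8;  b_193 = 15;  b_194 = 5;  b_195 = 6;  b_196 = 6
  b_197 = 3;  b_198 = 4;  b_199 = 6;  b_200 = 11;  b_201 = 1;  b_202 = 12
  b_203 = 4;  b_204 = 1;  b_205 = 16;  b_206 = 5;  b_207 = 16;  b_208 = 13
  b_209 = 15;  b_210 = 2;  b_211 = 0;  b_212 = 9;  b_213 = 9;  b_214 = 16
  b_215 = 14;  b_216 = 7;  b_217 = 8;  b_218 = 9;  b_219 = 15;  b_220 = 6
b_221 = 0·6 + 4·15 + 12·9 + 10·8 + 3·7 = 14
b_222 = 0·14 + 4·6 + 12·15 + 10·9 + 3·8 = 12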